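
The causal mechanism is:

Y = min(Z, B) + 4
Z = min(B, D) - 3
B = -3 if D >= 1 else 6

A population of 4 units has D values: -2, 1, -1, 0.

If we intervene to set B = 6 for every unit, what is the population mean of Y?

0.5

Every unit gets B=6 under the intervention. Y values become -1, 2, 0, 1; E[Y|do(B=6)] = 0.5.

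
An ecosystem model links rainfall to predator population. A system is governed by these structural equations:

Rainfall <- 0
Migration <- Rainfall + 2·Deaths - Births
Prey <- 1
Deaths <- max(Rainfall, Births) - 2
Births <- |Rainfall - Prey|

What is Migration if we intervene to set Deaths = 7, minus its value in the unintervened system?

Intervening sets Deaths = 7 and removes its equation (Deaths <- max(Rainfall, Births) - 2).
Births = |Rainfall - Prey|  [with Rainfall=0, Prey=1]  = 1
Migration = Rainfall + 2·Deaths - Births  [with Rainfall=0, Deaths=7, Births=1]  = 13
Without intervention: Births = |Rainfall - Prey|  [with Rainfall=0, Prey=1]  = 1; Deaths = max(Rainfall, Births) - 2  [with Rainfall=0, Births=1]  = -1; Migration = Rainfall + 2·Deaths - Births  [with Rainfall=0, Deaths=-1, Births=1]  = -3.
Change = 13 − (-3) = 16.

16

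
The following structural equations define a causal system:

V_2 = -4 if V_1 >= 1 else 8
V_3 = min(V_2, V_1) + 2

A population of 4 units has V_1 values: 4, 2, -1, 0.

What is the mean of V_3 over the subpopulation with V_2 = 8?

Conditioning on V_2=8 selects the 2 unit(s) with V_1 ∈ {-1, 0}. Their V_3 values: 1, 2. Mean = 1.5.

1.5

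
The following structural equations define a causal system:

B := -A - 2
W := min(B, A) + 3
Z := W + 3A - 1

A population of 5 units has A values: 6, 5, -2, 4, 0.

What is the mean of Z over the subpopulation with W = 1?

-3

Conditioning on W=1 selects the 2 unit(s) with A ∈ {-2, 0}. Their Z values: -6, 0. Mean = -3.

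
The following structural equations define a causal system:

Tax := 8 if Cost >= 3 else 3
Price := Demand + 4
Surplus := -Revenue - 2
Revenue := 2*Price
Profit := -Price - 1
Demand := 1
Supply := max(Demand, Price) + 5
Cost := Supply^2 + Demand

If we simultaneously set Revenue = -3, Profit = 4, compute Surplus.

1

Under do(Revenue = -3, Profit = 4), each intervened variable's structural equation is replaced by its fixed value.
Surplus = -Revenue - 2  [with Revenue=-3]  = 1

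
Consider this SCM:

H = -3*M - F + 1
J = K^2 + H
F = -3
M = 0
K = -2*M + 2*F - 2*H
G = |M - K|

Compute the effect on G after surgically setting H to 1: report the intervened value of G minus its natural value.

do(H=1) replaces the equation H = -3*M - F + 1 with the constant H = 1.
K = -2*M + 2*F - 2*H  [with M=0, F=-3, H=1]  = -8
G = |M - K|  [with M=0, K=-8]  = 8
Without intervention: H = -3*M - F + 1  [with M=0, F=-3]  = 4; K = -2*M + 2*F - 2*H  [with M=0, F=-3, H=4]  = -14; G = |M - K|  [with M=0, K=-14]  = 14.
Change = 8 − 14 = -6.

-6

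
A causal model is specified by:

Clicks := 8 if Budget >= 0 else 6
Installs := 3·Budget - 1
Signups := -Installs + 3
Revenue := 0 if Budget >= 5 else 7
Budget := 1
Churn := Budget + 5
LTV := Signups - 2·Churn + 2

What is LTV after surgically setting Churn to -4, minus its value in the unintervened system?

Under do(Churn=-4), the mechanism Churn := Budget + 5 is discarded; Churn is fixed at -4.
Installs = 3·Budget - 1  [with Budget=1]  = 2
Signups = -Installs + 3  [with Installs=2]  = 1
LTV = Signups - 2·Churn + 2  [with Signups=1, Churn=-4]  = 11
Without intervention: Installs = 3·Budget - 1  [with Budget=1]  = 2; Signups = -Installs + 3  [with Installs=2]  = 1; Churn = Budget + 5  [with Budget=1]  = 6; LTV = Signups - 2·Churn + 2  [with Signups=1, Churn=6]  = -9.
Change = 11 − (-9) = 20.

20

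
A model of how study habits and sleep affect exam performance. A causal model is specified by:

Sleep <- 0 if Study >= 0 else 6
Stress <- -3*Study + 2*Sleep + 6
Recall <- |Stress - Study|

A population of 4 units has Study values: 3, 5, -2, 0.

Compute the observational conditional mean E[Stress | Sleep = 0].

Observing Sleep=0 restricts to units where Sleep's equation naturally yields 0: Study ∈ {3, 5, 0}. In that subpopulation Stress = -3, -9, 6, mean -2.

-2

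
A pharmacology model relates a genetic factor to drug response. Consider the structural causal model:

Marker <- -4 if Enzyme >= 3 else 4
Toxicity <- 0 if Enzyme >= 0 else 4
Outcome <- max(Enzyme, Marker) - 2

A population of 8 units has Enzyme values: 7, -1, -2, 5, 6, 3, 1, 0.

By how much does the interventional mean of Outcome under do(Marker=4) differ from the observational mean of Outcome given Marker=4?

Every unit gets Marker=4 under the intervention. Outcome values become 5, 2, 2, 3, 4, 2, 2, 2; E[Outcome|do(Marker=4)] = 2.75.
Conditioning on Marker=4 selects the 4 unit(s) with Enzyme ∈ {-1, -2, 1, 0}. Their Outcome values: 2, 2, 2, 2. Mean = 2.
Difference = 2.75 − 2 = 0.75.

0.75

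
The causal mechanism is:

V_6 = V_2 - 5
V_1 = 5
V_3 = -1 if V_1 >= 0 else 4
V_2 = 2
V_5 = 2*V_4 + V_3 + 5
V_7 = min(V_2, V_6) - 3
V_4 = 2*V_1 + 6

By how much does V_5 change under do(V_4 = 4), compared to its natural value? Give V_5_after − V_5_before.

-24

Intervening sets V_4 = 4 and removes its equation (V_4 = 2*V_1 + 6).
V_3 = -1 if V_1 >= 0 else 4  [with V_1=5]  = -1
V_5 = 2*V_4 + V_3 + 5  [with V_4=4, V_3=-1]  = 12
Without intervention: V_3 = -1 if V_1 >= 0 else 4  [with V_1=5]  = -1; V_4 = 2*V_1 + 6  [with V_1=5]  = 16; V_5 = 2*V_4 + V_3 + 5  [with V_4=16, V_3=-1]  = 36.
Change = 12 − 36 = -24.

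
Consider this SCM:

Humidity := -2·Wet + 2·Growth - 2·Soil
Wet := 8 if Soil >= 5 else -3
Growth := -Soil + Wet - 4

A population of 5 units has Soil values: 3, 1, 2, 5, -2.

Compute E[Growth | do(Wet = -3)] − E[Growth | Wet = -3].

-0.8

Every unit gets Wet=-3 under the intervention. Growth values become -10, -8, -9, -12, -5; E[Growth|do(Wet=-3)] = -8.8.
Conditioning on Wet=-3 selects the 4 unit(s) with Soil ∈ {3, 1, 2, -2}. Their Growth values: -10, -8, -9, -5. Mean = -8.
Difference = -8.8 − (-8) = -0.8.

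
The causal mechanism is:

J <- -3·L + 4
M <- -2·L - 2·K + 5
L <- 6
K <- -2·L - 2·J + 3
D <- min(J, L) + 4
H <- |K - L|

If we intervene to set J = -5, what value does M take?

do(J=-5) replaces the equation J <- -3·L + 4 with the constant J = -5.
K = -2·L - 2·J + 3  [with L=6, J=-5]  = 1
M = -2·L - 2·K + 5  [with L=6, K=1]  = -9

-9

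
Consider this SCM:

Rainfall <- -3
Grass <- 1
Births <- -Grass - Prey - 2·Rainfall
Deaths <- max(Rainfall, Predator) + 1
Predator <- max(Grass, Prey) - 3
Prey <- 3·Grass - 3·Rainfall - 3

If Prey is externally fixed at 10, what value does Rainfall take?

-3

Under do(Prey=10), the mechanism Prey <- 3·Grass - 3·Rainfall - 3 is discarded; Prey is fixed at 10.
Rainfall is not downstream of the intervention, so its value is determined by the original equations.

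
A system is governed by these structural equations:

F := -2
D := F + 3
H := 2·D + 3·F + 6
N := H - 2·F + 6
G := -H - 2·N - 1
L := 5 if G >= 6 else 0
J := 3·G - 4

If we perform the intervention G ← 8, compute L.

5

The intervention breaks the incoming arrows to G: G := -H - 2·N - 1 no longer applies, and G = 8.
L = 5 if G >= 6 else 0  [with G=8]  = 5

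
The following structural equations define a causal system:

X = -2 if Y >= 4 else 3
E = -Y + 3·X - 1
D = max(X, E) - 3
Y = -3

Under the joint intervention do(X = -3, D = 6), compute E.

The joint intervention fixes X = -3, D = 6, removing each variable's own equation.
E = -Y + 3·X - 1  [with Y=-3, X=-3]  = -7

-7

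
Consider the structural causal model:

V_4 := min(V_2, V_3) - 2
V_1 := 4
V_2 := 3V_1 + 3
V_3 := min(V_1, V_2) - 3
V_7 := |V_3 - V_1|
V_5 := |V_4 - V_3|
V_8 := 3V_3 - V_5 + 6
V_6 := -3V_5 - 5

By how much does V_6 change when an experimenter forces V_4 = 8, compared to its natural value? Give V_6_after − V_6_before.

Under do(V_4=8), the mechanism V_4 := min(V_2, V_3) - 2 is discarded; V_4 is fixed at 8.
V_2 = 3V_1 + 3  [with V_1=4]  = 15
V_3 = min(V_1, V_2) - 3  [with V_1=4, V_2=15]  = 1
V_5 = |V_4 - V_3|  [with V_4=8, V_3=1]  = 7
V_6 = -3V_5 - 5  [with V_5=7]  = -26
Without intervention: V_2 = 3V_1 + 3  [with V_1=4]  = 15; V_3 = min(V_1, V_2) - 3  [with V_1=4, V_2=15]  = 1; V_4 = min(V_2, V_3) - 2  [with V_2=15, V_3=1]  = -1; V_5 = |V_4 - V_3|  [with V_4=-1, V_3=1]  = 2; V_6 = -3V_5 - 5  [with V_5=2]  = -11.
Change = -26 − (-11) = -15.

-15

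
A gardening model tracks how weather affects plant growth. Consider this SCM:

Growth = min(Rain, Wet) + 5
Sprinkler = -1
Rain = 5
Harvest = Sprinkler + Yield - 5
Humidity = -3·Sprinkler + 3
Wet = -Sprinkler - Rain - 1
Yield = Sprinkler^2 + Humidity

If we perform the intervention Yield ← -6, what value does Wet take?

-5

do(Yield=-6) replaces the equation Yield = Sprinkler^2 + Humidity with the constant Yield = -6.
Wet is not downstream of the intervention, so its value is determined by the original equations.
Wet = -Sprinkler - Rain - 1  [with Sprinkler=-1, Rain=5]  = -5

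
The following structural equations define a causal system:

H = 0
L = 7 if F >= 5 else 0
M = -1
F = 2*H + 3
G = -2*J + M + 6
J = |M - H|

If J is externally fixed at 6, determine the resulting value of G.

The intervention breaks the incoming arrows to J: J = |M - H| no longer applies, and J = 6.
G = -2*J + M + 6  [with J=6, M=-1]  = -7

-7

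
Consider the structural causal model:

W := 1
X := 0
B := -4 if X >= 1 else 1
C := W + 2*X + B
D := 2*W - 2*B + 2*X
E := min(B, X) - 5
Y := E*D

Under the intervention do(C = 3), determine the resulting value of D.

Intervening sets C = 3 and removes its equation (C := W + 2*X + B).
No directed path runs from C to D, so D keeps its natural value.
B = -4 if X >= 1 else 1  [with X=0]  = 1
D = 2*W - 2*B + 2*X  [with W=1, B=1, X=0]  = 0

0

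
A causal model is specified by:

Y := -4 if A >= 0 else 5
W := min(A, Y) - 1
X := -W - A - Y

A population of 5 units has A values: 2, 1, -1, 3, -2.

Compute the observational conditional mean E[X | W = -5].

7

Conditioning on W=-5 selects the 3 unit(s) with A ∈ {2, 1, 3}. Their X values: 7, 8, 6. Mean = 7.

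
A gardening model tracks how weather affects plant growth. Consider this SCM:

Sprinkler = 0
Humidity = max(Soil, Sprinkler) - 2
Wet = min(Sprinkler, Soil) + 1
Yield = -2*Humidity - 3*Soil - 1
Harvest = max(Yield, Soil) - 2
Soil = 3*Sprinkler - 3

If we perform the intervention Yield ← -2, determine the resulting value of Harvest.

-4

The intervention breaks the incoming arrows to Yield: Yield = -2*Humidity - 3*Soil - 1 no longer applies, and Yield = -2.
Soil = 3*Sprinkler - 3  [with Sprinkler=0]  = -3
Harvest = max(Yield, Soil) - 2  [with Yield=-2, Soil=-3]  = -4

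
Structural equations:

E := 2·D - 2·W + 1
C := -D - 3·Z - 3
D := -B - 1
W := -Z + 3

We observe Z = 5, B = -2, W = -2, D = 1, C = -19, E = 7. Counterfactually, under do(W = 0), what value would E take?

The intervention breaks the incoming arrows to W: W := -Z + 3 no longer applies, and W = 0.
D = -B - 1  [with B=-2]  = 1
E = 2·D - 2·W + 1  [with D=1, W=0]  = 3

3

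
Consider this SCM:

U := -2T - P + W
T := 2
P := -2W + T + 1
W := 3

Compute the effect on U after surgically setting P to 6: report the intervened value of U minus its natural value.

The intervention breaks the incoming arrows to P: P := -2W + T + 1 no longer applies, and P = 6.
U = -2T - P + W  [with T=2, P=6, W=3]  = -7
Without intervention: P = -2W + T + 1  [with W=3, T=2]  = -3; U = -2T - P + W  [with T=2, P=-3, W=3]  = 2.
Change = -7 − 2 = -9.

-9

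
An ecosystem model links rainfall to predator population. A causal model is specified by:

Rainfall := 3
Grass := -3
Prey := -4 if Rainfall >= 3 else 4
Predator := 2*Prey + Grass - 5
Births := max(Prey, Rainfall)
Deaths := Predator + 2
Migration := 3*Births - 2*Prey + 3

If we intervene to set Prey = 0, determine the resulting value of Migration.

12

The intervention breaks the incoming arrows to Prey: Prey := -4 if Rainfall >= 3 else 4 no longer applies, and Prey = 0.
Births = max(Prey, Rainfall)  [with Prey=0, Rainfall=3]  = 3
Migration = 3*Births - 2*Prey + 3  [with Births=3, Prey=0]  = 12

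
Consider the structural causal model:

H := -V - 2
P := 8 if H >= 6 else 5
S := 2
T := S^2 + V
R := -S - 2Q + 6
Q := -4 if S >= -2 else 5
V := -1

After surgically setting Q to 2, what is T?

The intervention breaks the incoming arrows to Q: Q := -4 if S >= -2 else 5 no longer applies, and Q = 2.
T is not downstream of the intervention, so its value is determined by the original equations.
T = S^2 + V  [with S=2, V=-1]  = 3

3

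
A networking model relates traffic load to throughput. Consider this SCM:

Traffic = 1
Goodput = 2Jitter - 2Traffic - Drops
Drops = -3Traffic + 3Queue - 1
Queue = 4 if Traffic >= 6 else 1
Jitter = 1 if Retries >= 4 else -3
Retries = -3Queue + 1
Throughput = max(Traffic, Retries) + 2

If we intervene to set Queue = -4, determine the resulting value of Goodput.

Under do(Queue=-4), the mechanism Queue = 4 if Traffic >= 6 else 1 is discarded; Queue is fixed at -4.
Drops = -3Traffic + 3Queue - 1  [with Traffic=1, Queue=-4]  = -16
Retries = -3Queue + 1  [with Queue=-4]  = 13
Jitter = 1 if Retries >= 4 else -3  [with Retries=13]  = 1
Goodput = 2Jitter - 2Traffic - Drops  [with Jitter=1, Traffic=1, Drops=-16]  = 16

16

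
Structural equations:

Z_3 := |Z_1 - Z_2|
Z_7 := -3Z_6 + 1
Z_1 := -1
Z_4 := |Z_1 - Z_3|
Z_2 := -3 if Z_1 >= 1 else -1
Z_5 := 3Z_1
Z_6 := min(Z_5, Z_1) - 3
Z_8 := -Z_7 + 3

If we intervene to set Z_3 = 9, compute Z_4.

10

The intervention breaks the incoming arrows to Z_3: Z_3 := |Z_1 - Z_2| no longer applies, and Z_3 = 9.
Z_4 = |Z_1 - Z_3|  [with Z_1=-1, Z_3=9]  = 10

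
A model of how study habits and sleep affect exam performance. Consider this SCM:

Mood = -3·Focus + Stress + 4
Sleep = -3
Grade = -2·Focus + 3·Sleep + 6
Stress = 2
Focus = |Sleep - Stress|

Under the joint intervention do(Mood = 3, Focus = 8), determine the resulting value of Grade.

-19

The joint intervention fixes Mood = 3, Focus = 8, removing each variable's own equation.
Grade = -2·Focus + 3·Sleep + 6  [with Focus=8, Sleep=-3]  = -19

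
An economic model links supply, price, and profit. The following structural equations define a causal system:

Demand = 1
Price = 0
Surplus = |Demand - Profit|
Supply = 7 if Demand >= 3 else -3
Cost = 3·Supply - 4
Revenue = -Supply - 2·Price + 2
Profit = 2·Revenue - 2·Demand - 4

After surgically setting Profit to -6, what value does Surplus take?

Intervening sets Profit = -6 and removes its equation (Profit = 2·Revenue - 2·Demand - 4).
Surplus = |Demand - Profit|  [with Demand=1, Profit=-6]  = 7

7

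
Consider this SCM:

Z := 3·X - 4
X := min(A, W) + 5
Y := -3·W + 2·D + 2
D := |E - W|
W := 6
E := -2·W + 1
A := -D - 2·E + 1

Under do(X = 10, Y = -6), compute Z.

Under do(X = 10, Y = -6), each intervened variable's structural equation is replaced by its fixed value.
Z = 3·X - 4  [with X=10]  = 26

26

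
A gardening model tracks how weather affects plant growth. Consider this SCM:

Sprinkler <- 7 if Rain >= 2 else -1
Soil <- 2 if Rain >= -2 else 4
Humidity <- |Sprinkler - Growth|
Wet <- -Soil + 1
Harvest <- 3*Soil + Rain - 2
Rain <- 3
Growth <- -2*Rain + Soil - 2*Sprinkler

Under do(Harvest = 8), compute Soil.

Intervening sets Harvest = 8 and removes its equation (Harvest <- 3*Soil + Rain - 2).
Soil is not downstream of the intervention, so its value is determined by the original equations.
Soil = 2 if Rain >= -2 else 4  [with Rain=3]  = 2

2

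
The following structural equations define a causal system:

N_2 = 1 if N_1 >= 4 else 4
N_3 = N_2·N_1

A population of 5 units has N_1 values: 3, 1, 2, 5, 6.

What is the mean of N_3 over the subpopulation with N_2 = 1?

5.5

Observing N_2=1 restricts to units where N_2's equation naturally yields 1: N_1 ∈ {5, 6}. In that subpopulation N_3 = 5, 6, mean 5.5.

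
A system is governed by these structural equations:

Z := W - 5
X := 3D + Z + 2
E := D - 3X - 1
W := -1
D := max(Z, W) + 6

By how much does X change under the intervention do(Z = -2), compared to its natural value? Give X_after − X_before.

Under do(Z=-2), the mechanism Z := W - 5 is discarded; Z is fixed at -2.
D = max(Z, W) + 6  [with Z=-2, W=-1]  = 5
X = 3D + Z + 2  [with D=5, Z=-2]  = 15
Without intervention: Z = W - 5  [with W=-1]  = -6; D = max(Z, W) + 6  [with Z=-6, W=-1]  = 5; X = 3D + Z + 2  [with D=5, Z=-6]  = 11.
Change = 15 − 11 = 4.

4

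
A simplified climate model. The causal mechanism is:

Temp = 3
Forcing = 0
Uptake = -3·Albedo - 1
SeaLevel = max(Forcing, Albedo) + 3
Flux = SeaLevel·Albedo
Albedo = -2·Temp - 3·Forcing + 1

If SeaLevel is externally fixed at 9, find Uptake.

Under do(SeaLevel=9), the mechanism SeaLevel = max(Forcing, Albedo) + 3 is discarded; SeaLevel is fixed at 9.
Since Uptake is not a descendant of the intervened variable, it is unaffected.
Albedo = -2·Temp - 3·Forcing + 1  [with Temp=3, Forcing=0]  = -5
Uptake = -3·Albedo - 1  [with Albedo=-5]  = 14

14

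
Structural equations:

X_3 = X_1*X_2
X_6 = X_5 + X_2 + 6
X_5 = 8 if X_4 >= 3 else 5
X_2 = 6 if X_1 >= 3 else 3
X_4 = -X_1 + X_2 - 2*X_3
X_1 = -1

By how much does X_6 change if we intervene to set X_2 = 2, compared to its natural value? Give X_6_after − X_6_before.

Under do(X_2=2), the mechanism X_2 = 6 if X_1 >= 3 else 3 is discarded; X_2 is fixed at 2.
X_3 = X_1*X_2  [with X_1=-1, X_2=2]  = -2
X_4 = -X_1 + X_2 - 2*X_3  [with X_1=-1, X_2=2, X_3=-2]  = 7
X_5 = 8 if X_4 >= 3 else 5  [with X_4=7]  = 8
X_6 = X_5 + X_2 + 6  [with X_5=8, X_2=2]  = 16
Without intervention: X_2 = 6 if X_1 >= 3 else 3  [with X_1=-1]  = 3; X_3 = X_1*X_2  [with X_1=-1, X_2=3]  = -3; X_4 = -X_1 + X_2 - 2*X_3  [with X_1=-1, X_2=3, X_3=-3]  = 10; X_5 = 8 if X_4 >= 3 else 5  [with X_4=10]  = 8; X_6 = X_5 + X_2 + 6  [with X_5=8, X_2=3]  = 17.
Change = 16 − 17 = -1.

-1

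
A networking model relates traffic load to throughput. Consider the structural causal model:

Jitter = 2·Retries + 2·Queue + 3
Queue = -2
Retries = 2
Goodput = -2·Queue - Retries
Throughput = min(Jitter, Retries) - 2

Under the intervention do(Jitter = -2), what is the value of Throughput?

-4

The intervention breaks the incoming arrows to Jitter: Jitter = 2·Retries + 2·Queue + 3 no longer applies, and Jitter = -2.
Throughput = min(Jitter, Retries) - 2  [with Jitter=-2, Retries=2]  = -4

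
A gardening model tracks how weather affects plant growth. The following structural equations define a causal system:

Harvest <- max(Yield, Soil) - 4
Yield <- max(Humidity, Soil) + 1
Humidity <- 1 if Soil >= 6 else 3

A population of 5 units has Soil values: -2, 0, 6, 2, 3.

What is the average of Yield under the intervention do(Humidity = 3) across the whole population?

do(Humidity=3) breaks Humidity's dependence on Soil. With Humidity=3 fixed, Yield across the units is 4, 4, 7, 4, 4, mean 4.6.

4.6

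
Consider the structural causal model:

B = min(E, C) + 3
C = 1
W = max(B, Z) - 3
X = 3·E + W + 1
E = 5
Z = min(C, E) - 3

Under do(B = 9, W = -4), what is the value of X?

The joint intervention fixes B = 9, W = -4, removing each variable's own equation.
X = 3·E + W + 1  [with E=5, W=-4]  = 12

12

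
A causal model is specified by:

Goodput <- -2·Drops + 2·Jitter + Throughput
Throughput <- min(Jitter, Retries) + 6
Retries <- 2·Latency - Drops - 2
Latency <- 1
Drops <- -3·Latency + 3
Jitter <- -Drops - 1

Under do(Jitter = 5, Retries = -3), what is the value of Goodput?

The joint intervention fixes Jitter = 5, Retries = -3, removing each variable's own equation.
Drops = -3·Latency + 3  [with Latency=1]  = 0
Throughput = min(Jitter, Retries) + 6  [with Jitter=5, Retries=-3]  = 3
Goodput = -2·Drops + 2·Jitter + Throughput  [with Drops=0, Jitter=5, Throughput=3]  = 13

13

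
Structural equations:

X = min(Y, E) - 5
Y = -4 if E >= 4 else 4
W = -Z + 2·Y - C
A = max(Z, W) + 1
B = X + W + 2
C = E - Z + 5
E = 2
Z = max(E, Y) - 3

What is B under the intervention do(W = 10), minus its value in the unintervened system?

do(W=10) replaces the equation W = -Z + 2·Y - C with the constant W = 10.
Y = -4 if E >= 4 else 4  [with E=2]  = 4
X = min(Y, E) - 5  [with Y=4, E=2]  = -3
B = X + W + 2  [with X=-3, W=10]  = 9
Without intervention: Y = -4 if E >= 4 else 4  [with E=2]  = 4; Z = max(E, Y) - 3  [with E=2, Y=4]  = 1; C = E - Z + 5  [with E=2, Z=1]  = 6; W = -Z + 2·Y - C  [with Z=1, Y=4, C=6]  = 1; X = min(Y, E) - 5  [with Y=4, E=2]  = -3; B = X + W + 2  [with X=-3, W=1]  = 0.
Change = 9 − 0 = 9.

9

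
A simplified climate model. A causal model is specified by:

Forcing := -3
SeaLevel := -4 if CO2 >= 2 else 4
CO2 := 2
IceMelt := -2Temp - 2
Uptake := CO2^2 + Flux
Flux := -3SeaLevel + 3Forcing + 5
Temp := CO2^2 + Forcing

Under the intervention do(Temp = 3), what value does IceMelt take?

-8

The intervention breaks the incoming arrows to Temp: Temp := CO2^2 + Forcing no longer applies, and Temp = 3.
IceMelt = -2Temp - 2  [with Temp=3]  = -8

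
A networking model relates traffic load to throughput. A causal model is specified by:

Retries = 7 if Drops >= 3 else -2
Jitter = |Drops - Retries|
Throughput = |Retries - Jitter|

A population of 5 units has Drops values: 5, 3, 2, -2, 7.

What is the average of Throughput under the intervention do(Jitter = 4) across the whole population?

Under do(Jitter=4), Jitter's equation is replaced by Jitter=4 for every unit. Per-unit Throughput: 3, 3, 6, 6, 3. Mean = 4.2.

4.2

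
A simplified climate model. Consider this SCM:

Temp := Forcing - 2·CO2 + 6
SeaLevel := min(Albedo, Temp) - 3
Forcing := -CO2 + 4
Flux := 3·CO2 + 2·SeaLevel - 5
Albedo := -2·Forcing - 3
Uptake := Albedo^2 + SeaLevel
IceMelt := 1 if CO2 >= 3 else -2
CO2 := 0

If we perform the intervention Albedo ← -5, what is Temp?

do(Albedo=-5) replaces the equation Albedo := -2·Forcing - 3 with the constant Albedo = -5.
Temp is not downstream of the intervention, so its value is determined by the original equations.
Forcing = -CO2 + 4  [with CO2=0]  = 4
Temp = Forcing - 2·CO2 + 6  [with Forcing=4, CO2=0]  = 10

10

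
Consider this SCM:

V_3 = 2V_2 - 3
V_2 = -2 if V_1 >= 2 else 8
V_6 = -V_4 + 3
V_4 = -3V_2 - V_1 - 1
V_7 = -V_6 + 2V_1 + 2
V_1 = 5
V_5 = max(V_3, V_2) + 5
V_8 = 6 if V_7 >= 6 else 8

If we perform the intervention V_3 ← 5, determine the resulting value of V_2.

Under do(V_3=5), the mechanism V_3 = 2V_2 - 3 is discarded; V_3 is fixed at 5.
Since V_2 is not a descendant of the intervened variable, it is unaffected.
V_2 = -2 if V_1 >= 2 else 8  [with V_1=5]  = -2

-2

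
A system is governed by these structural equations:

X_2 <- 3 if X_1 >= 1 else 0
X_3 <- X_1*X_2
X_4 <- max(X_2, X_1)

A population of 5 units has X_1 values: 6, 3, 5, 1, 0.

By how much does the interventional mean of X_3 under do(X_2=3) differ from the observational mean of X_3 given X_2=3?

-2.25

Every unit gets X_2=3 under the intervention. X_3 values become 18, 9, 15, 3, 0; E[X_3|do(X_2=3)] = 9.
E[X_3|X_2=3] averages over only the 4 units with X_2=3 (X_1 = 6, 3, 5, 1): X_3 = 18, 9, 15, 3, mean 11.25.
Difference = 9 − 11.25 = -2.25.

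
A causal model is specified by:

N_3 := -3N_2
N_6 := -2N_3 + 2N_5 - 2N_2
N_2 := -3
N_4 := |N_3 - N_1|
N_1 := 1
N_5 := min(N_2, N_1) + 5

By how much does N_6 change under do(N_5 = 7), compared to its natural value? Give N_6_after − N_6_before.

10

The intervention breaks the incoming arrows to N_5: N_5 := min(N_2, N_1) + 5 no longer applies, and N_5 = 7.
N_3 = -3N_2  [with N_2=-3]  = 9
N_6 = -2N_3 + 2N_5 - 2N_2  [with N_3=9, N_5=7, N_2=-3]  = 2
Without intervention: N_3 = -3N_2  [with N_2=-3]  = 9; N_5 = min(N_2, N_1) + 5  [with N_2=-3, N_1=1]  = 2; N_6 = -2N_3 + 2N_5 - 2N_2  [with N_3=9, N_5=2, N_2=-3]  = -8.
Change = 2 − (-8) = 10.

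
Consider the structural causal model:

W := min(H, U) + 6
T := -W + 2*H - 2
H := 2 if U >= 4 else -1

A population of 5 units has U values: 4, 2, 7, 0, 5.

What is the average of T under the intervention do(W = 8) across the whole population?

Under do(W=8), W's equation is replaced by W=8 for every unit. Per-unit T: -6, -12, -6, -12, -6. Mean = -8.4.

-8.4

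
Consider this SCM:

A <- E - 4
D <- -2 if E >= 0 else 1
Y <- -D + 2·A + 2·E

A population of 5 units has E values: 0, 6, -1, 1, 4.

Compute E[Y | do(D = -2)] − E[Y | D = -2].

-3

Every unit gets D=-2 under the intervention. Y values become -6, 18, -10, -2, 10; E[Y|do(D=-2)] = 2.
Observing D=-2 restricts to units where D's equation naturally yields -2: E ∈ {0, 6, 1, 4}. In that subpopulation Y = -6, 18, -2, 10, mean 5.
Difference = 2 − 5 = -3.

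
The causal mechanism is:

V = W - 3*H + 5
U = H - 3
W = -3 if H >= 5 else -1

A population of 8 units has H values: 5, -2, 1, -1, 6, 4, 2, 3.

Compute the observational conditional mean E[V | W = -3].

E[V|W=-3] averages over only the 2 units with W=-3 (H = 5, 6): V = -13, -16, mean -14.5.

-14.5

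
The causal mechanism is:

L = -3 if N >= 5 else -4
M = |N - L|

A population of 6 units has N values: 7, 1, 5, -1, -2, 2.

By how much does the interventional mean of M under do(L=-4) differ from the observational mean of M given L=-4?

Every unit gets L=-4 under the intervention. M values become 11, 5, 9, 3, 2, 6; E[M|do(L=-4)] = 6.
Conditioning on L=-4 selects the 4 unit(s) with N ∈ {1, -1, -2, 2}. Their M values: 5, 3, 2, 6. Mean = 4.
Difference = 6 − 4 = 2.

2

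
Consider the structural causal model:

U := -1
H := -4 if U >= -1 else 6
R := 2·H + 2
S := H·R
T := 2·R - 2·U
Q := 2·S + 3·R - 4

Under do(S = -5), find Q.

-32

Under do(S=-5), the mechanism S := H·R is discarded; S is fixed at -5.
H = -4 if U >= -1 else 6  [with U=-1]  = -4
R = 2·H + 2  [with H=-4]  = -6
Q = 2·S + 3·R - 4  [with S=-5, R=-6]  = -32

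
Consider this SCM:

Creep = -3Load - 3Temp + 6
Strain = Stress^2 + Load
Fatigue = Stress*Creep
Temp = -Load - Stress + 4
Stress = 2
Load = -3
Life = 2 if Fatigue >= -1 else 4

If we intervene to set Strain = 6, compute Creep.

do(Strain=6) replaces the equation Strain = Stress^2 + Load with the constant Strain = 6.
Creep is not downstream of the intervention, so its value is determined by the original equations.
Temp = -Load - Stress + 4  [with Load=-3, Stress=2]  = 5
Creep = -3Load - 3Temp + 6  [with Load=-3, Temp=5]  = 0

0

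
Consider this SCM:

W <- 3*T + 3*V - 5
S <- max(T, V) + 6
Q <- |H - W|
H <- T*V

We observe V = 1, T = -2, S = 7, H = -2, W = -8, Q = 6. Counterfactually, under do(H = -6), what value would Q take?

2

Under do(H=-6), the mechanism H <- T*V is discarded; H is fixed at -6.
W = 3*T + 3*V - 5  [with T=-2, V=1]  = -8
Q = |H - W|  [with H=-6, W=-8]  = 2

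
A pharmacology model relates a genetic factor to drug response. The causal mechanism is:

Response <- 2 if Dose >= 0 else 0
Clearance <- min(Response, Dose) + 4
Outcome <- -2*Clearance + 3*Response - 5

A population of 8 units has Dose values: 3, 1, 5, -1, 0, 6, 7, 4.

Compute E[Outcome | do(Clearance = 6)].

Every unit gets Clearance=6 under the intervention. Outcome values become -11, -11, -11, -17, -11, -11, -11, -11; E[Outcome|do(Clearance=6)] = -11.75.

-11.75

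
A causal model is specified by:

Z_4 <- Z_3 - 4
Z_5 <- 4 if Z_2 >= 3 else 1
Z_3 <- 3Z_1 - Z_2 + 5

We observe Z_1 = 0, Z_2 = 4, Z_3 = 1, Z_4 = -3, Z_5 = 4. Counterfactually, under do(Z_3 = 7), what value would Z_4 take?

The intervention breaks the incoming arrows to Z_3: Z_3 <- 3Z_1 - Z_2 + 5 no longer applies, and Z_3 = 7.
Z_4 = Z_3 - 4  [with Z_3=7]  = 3

3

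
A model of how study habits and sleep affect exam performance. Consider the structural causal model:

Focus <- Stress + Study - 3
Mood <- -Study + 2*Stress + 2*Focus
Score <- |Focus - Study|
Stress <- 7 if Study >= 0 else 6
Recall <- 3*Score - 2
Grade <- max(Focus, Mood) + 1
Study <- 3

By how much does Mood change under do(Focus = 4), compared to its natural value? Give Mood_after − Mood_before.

-6

do(Focus=4) replaces the equation Focus <- Stress + Study - 3 with the constant Focus = 4.
Stress = 7 if Study >= 0 else 6  [with Study=3]  = 7
Mood = -Study + 2*Stress + 2*Focus  [with Study=3, Stress=7, Focus=4]  = 19
Without intervention: Stress = 7 if Study >= 0 else 6  [with Study=3]  = 7; Focus = Stress + Study - 3  [with Stress=7, Study=3]  = 7; Mood = -Study + 2*Stress + 2*Focus  [with Study=3, Stress=7, Focus=7]  = 25.
Change = 19 − 25 = -6.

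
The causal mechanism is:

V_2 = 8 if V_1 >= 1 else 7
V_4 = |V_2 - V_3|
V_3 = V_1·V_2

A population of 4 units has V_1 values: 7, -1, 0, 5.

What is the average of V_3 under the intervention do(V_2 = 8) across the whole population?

22

do(V_2=8) breaks V_2's dependence on V_1. With V_2=8 fixed, V_3 across the units is 56, -8, 0, 40, mean 22.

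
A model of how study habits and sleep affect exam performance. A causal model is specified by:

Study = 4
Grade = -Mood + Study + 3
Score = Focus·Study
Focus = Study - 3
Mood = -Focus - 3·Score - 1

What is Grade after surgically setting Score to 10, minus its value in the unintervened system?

do(Score=10) replaces the equation Score = Focus·Study with the constant Score = 10.
Focus = Study - 3  [with Study=4]  = 1
Mood = -Focus - 3·Score - 1  [with Focus=1, Score=10]  = -32
Grade = -Mood + Study + 3  [with Mood=-32, Study=4]  = 39
Without intervention: Focus = Study - 3  [with Study=4]  = 1; Score = Focus·Study  [with Focus=1, Study=4]  = 4; Mood = -Focus - 3·Score - 1  [with Focus=1, Score=4]  = -14; Grade = -Mood + Study + 3  [with Mood=-14, Study=4]  = 21.
Change = 39 − 21 = 18.

18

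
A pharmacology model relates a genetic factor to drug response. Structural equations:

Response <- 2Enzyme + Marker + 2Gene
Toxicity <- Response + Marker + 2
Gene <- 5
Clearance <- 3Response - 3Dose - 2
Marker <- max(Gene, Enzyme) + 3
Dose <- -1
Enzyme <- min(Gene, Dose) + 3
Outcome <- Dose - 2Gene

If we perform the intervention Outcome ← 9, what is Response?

22

do(Outcome=9) replaces the equation Outcome <- Dose - 2Gene with the constant Outcome = 9.
Response is not downstream of the intervention, so its value is determined by the original equations.
Enzyme = min(Gene, Dose) + 3  [with Gene=5, Dose=-1]  = 2
Marker = max(Gene, Enzyme) + 3  [with Gene=5, Enzyme=2]  = 8
Response = 2Enzyme + Marker + 2Gene  [with Enzyme=2, Marker=8, Gene=5]  = 22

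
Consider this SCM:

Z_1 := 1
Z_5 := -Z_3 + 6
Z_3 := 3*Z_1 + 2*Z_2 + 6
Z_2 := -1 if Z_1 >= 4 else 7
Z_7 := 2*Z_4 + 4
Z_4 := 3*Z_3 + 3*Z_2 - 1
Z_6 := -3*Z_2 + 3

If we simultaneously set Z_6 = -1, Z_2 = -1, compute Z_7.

Setting Z_6 = -1, Z_2 = -1 by intervention discards those variables' equations.
Z_3 = 3*Z_1 + 2*Z_2 + 6  [with Z_1=1, Z_2=-1]  = 7
Z_4 = 3*Z_3 + 3*Z_2 - 1  [with Z_3=7, Z_2=-1]  = 17
Z_7 = 2*Z_4 + 4  [with Z_4=17]  = 38

38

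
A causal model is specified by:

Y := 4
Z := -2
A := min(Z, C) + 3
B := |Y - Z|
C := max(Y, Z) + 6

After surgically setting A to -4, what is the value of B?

6

Intervening sets A = -4 and removes its equation (A := min(Z, C) + 3).
No directed path runs from A to B, so B keeps its natural value.
B = |Y - Z|  [with Y=4, Z=-2]  = 6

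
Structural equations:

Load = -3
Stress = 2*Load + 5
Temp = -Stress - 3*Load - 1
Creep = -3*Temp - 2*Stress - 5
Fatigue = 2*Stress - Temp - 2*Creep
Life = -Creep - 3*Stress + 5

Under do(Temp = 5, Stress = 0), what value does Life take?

Setting Temp = 5, Stress = 0 by intervention discards those variables' equations.
Creep = -3*Temp - 2*Stress - 5  [with Temp=5, Stress=0]  = -20
Life = -Creep - 3*Stress + 5  [with Creep=-20, Stress=0]  = 25

25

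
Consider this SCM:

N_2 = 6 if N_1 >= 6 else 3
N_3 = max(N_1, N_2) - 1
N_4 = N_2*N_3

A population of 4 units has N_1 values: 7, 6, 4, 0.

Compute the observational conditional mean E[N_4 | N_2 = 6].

33

E[N_4|N_2=6] averages over only the 2 units with N_2=6 (N_1 = 7, 6): N_4 = 36, 30, mean 33.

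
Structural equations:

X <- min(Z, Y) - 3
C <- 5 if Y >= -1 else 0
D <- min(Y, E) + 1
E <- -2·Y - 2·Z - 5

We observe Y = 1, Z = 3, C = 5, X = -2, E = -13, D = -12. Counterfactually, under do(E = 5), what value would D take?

2

The intervention breaks the incoming arrows to E: E <- -2·Y - 2·Z - 5 no longer applies, and E = 5.
D = min(Y, E) + 1  [with Y=1, E=5]  = 2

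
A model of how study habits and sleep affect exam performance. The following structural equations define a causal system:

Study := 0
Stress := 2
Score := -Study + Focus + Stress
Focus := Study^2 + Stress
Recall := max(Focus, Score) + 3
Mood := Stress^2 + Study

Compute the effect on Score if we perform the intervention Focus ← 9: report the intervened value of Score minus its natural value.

The intervention breaks the incoming arrows to Focus: Focus := Study^2 + Stress no longer applies, and Focus = 9.
Score = -Study + Focus + Stress  [with Study=0, Focus=9, Stress=2]  = 11
Without intervention: Focus = Study^2 + Stress  [with Study=0, Stress=2]  = 2; Score = -Study + Focus + Stress  [with Study=0, Focus=2, Stress=2]  = 4.
Change = 11 − 4 = 7.

7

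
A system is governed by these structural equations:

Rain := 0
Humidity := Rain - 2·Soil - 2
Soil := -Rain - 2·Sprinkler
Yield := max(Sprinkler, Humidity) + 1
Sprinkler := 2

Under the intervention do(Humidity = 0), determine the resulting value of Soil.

-4

Under do(Humidity=0), the mechanism Humidity := Rain - 2·Soil - 2 is discarded; Humidity is fixed at 0.
Since Soil is not a descendant of the intervened variable, it is unaffected.
Soil = -Rain - 2·Sprinkler  [with Rain=0, Sprinkler=2]  = -4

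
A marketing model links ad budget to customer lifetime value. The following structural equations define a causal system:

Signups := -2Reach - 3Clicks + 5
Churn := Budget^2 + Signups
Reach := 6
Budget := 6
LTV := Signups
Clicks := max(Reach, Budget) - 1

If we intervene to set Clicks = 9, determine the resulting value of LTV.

-34

The intervention breaks the incoming arrows to Clicks: Clicks := max(Reach, Budget) - 1 no longer applies, and Clicks = 9.
Signups = -2Reach - 3Clicks + 5  [with Reach=6, Clicks=9]  = -34
LTV = Signups  [with Signups=-34]  = -34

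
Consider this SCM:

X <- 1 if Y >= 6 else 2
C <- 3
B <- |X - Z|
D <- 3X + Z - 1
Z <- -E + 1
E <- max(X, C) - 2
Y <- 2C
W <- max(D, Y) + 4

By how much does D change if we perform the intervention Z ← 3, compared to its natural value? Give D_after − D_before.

3

The intervention breaks the incoming arrows to Z: Z <- -E + 1 no longer applies, and Z = 3.
Y = 2C  [with C=3]  = 6
X = 1 if Y >= 6 else 2  [with Y=6]  = 1
D = 3X + Z - 1  [with X=1, Z=3]  = 5
Without intervention: Y = 2C  [with C=3]  = 6; X = 1 if Y >= 6 else 2  [with Y=6]  = 1; E = max(X, C) - 2  [with X=1, C=3]  = 1; Z = -E + 1  [with E=1]  = 0; D = 3X + Z - 1  [with X=1, Z=0]  = 2.
Change = 5 − 2 = 3.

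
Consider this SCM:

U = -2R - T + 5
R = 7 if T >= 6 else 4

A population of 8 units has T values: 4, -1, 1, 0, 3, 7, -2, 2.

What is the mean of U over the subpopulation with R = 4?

Conditioning on R=4 selects the 7 unit(s) with T ∈ {4, -1, 1, 0, 3, -2, 2}. Their U values: -7, -2, -4, -3, -6, -1, -5. Mean = -4.

-4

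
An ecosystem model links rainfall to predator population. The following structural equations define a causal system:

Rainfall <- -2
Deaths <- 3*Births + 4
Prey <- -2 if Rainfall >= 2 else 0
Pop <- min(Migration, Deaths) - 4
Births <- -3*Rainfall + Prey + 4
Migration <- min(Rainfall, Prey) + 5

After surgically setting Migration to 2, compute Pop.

The intervention breaks the incoming arrows to Migration: Migration <- min(Rainfall, Prey) + 5 no longer applies, and Migration = 2.
Prey = -2 if Rainfall >= 2 else 0  [with Rainfall=-2]  = 0
Births = -3*Rainfall + Prey + 4  [with Rainfall=-2, Prey=0]  = 10
Deaths = 3*Births + 4  [with Births=10]  = 34
Pop = min(Migration, Deaths) - 4  [with Migration=2, Deaths=34]  = -2

-2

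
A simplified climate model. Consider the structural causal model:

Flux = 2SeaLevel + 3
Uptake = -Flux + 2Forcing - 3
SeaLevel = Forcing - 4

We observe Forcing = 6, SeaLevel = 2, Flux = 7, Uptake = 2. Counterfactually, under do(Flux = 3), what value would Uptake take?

The intervention breaks the incoming arrows to Flux: Flux = 2SeaLevel + 3 no longer applies, and Flux = 3.
Uptake = -Flux + 2Forcing - 3  [with Flux=3, Forcing=6]  = 6

6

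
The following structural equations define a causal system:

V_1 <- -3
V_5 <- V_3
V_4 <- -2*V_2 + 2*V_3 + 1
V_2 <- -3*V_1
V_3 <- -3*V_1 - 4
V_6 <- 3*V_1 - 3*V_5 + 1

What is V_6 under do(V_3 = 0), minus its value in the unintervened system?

15

The intervention breaks the incoming arrows to V_3: V_3 <- -3*V_1 - 4 no longer applies, and V_3 = 0.
V_5 = V_3  [with V_3=0]  = 0
V_6 = 3*V_1 - 3*V_5 + 1  [with V_1=-3, V_5=0]  = -8
Without intervention: V_3 = -3*V_1 - 4  [with V_1=-3]  = 5; V_5 = V_3  [with V_3=5]  = 5; V_6 = 3*V_1 - 3*V_5 + 1  [with V_1=-3, V_5=5]  = -23.
Change = -8 − (-23) = 15.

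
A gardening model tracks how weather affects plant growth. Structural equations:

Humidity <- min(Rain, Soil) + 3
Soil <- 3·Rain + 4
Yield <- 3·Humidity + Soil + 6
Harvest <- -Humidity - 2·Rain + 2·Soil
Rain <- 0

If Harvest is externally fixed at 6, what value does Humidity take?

do(Harvest=6) replaces the equation Harvest <- -Humidity - 2·Rain + 2·Soil with the constant Harvest = 6.
Humidity is not downstream of the intervention, so its value is determined by the original equations.
Soil = 3·Rain + 4  [with Rain=0]  = 4
Humidity = min(Rain, Soil) + 3  [with Rain=0, Soil=4]  = 3

3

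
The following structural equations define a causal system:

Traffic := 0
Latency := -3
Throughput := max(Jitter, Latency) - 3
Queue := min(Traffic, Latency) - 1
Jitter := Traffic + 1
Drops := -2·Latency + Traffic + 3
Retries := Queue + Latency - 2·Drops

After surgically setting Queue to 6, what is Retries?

-15

do(Queue=6) replaces the equation Queue := min(Traffic, Latency) - 1 with the constant Queue = 6.
Drops = -2·Latency + Traffic + 3  [with Latency=-3, Traffic=0]  = 9
Retries = Queue + Latency - 2·Drops  [with Queue=6, Latency=-3, Drops=9]  = -15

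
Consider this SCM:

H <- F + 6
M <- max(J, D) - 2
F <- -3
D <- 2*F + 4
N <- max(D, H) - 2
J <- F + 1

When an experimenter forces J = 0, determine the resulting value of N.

Intervening sets J = 0 and removes its equation (J <- F + 1).
No directed path runs from J to N, so N keeps its natural value.
D = 2*F + 4  [with F=-3]  = -2
H = F + 6  [with F=-3]  = 3
N = max(D, H) - 2  [with D=-2, H=3]  = 1

1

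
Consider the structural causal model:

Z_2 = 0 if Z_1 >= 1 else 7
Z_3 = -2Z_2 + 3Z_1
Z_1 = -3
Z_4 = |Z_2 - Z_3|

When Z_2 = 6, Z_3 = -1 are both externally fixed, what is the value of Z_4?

Setting Z_2 = 6, Z_3 = -1 by intervention discards those variables' equations.
Z_4 = |Z_2 - Z_3|  [with Z_2=6, Z_3=-1]  = 7

7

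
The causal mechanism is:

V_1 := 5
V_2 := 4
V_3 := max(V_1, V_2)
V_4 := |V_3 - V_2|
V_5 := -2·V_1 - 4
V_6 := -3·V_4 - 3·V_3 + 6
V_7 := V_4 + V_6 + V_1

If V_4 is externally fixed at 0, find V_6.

Under do(V_4=0), the mechanism V_4 := |V_3 - V_2| is discarded; V_4 is fixed at 0.
V_3 = max(V_1, V_2)  [with V_1=5, V_2=4]  = 5
V_6 = -3·V_4 - 3·V_3 + 6  [with V_4=0, V_3=5]  = -9

-9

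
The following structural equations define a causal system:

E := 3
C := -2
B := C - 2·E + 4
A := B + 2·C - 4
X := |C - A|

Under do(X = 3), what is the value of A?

-12

The intervention breaks the incoming arrows to X: X := |C - A| no longer applies, and X = 3.
Since A is not a descendant of the intervened variable, it is unaffected.
B = C - 2·E + 4  [with C=-2, E=3]  = -4
A = B + 2·C - 4  [with B=-4, C=-2]  = -12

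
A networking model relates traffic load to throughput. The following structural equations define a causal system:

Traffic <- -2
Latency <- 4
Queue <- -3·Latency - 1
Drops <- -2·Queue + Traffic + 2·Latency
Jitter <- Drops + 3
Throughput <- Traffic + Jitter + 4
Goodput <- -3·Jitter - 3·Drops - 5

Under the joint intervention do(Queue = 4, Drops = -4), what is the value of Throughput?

Setting Queue = 4, Drops = -4 by intervention discards those variables' equations.
Jitter = Drops + 3  [with Drops=-4]  = -1
Throughput = Traffic + Jitter + 4  [with Traffic=-2, Jitter=-1]  = 1

1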